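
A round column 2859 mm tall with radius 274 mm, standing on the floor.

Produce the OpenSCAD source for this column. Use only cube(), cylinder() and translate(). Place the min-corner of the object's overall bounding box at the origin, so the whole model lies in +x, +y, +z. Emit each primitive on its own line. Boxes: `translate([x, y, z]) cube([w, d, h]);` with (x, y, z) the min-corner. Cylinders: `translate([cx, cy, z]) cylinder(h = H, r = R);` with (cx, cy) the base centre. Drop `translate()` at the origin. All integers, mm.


translate([274, 274, 0]) cylinder(h = 2859, r = 274);


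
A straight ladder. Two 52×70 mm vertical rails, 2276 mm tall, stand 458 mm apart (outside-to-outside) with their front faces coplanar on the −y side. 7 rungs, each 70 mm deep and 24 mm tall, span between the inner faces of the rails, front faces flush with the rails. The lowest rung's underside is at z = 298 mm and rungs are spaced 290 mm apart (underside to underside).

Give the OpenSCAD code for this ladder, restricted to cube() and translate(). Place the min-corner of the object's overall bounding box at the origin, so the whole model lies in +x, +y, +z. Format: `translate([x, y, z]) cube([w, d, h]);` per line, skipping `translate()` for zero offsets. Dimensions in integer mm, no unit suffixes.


cube([52, 70, 2276]);
translate([406, 0, 0]) cube([52, 70, 2276]);
translate([52, 0, 298]) cube([354, 70, 24]);
translate([52, 0, 588]) cube([354, 70, 24]);
translate([52, 0, 878]) cube([354, 70, 24]);
translate([52, 0, 1168]) cube([354, 70, 24]);
translate([52, 0, 1458]) cube([354, 70, 24]);
translate([52, 0, 1748]) cube([354, 70, 24]);
translate([52, 0, 2038]) cube([354, 70, 24]);


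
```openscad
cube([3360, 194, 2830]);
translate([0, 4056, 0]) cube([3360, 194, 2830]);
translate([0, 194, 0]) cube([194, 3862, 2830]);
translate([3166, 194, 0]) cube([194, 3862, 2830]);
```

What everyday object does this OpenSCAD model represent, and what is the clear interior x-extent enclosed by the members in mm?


A house (or room) frame. The interior width is 2972 mm.

Four 2830 mm walls enclosing a rectangle with no floor or roof — a room or house frame. Outside width is 3360 mm and wall thickness is 194 mm, so the interior width is 3360 − 2 × 194 = 2972 mm.


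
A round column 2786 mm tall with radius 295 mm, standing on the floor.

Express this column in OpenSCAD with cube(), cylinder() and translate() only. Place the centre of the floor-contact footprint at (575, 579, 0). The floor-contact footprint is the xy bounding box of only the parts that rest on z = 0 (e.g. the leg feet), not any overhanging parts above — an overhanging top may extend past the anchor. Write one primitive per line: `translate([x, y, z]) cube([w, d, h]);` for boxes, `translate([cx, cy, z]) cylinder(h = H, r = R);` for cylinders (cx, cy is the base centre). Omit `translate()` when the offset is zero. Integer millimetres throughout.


translate([575, 579, 0]) cylinder(h = 2786, r = 295);


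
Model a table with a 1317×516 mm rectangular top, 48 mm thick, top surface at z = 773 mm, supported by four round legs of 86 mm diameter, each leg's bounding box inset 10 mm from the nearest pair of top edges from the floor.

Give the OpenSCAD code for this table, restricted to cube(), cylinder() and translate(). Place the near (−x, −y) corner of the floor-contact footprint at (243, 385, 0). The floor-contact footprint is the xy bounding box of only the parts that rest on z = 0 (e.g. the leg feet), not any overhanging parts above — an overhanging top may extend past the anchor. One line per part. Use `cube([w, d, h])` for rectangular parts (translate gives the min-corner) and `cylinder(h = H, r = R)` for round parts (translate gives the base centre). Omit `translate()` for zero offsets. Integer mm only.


translate([233, 375, 725]) cube([1317, 516, 48]);
translate([286, 428, 0]) cylinder(h = 725, r = 43);
translate([1497, 428, 0]) cylinder(h = 725, r = 43);
translate([286, 838, 0]) cylinder(h = 725, r = 43);
translate([1497, 838, 0]) cylinder(h = 725, r = 43);


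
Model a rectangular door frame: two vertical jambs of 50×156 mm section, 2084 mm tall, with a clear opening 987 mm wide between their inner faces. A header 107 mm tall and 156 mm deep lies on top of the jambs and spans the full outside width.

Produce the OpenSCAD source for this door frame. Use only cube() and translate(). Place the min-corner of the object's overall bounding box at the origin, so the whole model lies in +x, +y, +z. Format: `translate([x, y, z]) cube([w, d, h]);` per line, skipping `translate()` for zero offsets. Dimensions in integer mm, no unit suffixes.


cube([50, 156, 2084]);
translate([1037, 0, 0]) cube([50, 156, 2084]);
translate([0, 0, 2084]) cube([1087, 156, 107]);


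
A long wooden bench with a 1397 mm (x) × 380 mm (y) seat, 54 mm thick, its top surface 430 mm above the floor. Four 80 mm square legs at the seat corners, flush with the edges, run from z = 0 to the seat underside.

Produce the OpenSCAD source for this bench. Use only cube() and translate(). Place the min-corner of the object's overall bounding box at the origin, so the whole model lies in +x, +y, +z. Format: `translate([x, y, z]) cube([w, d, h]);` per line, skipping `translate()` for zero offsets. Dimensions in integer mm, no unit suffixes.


// leg_h = 430 − 54 = 376
translate([0, 0, 376]) cube([1397, 380, 54]);
cube([80, 80, 376]);
translate([0, 300, 0]) cube([80, 80, 376]);
translate([1317, 0, 0]) cube([80, 80, 376]);
translate([1317, 300, 0]) cube([80, 80, 376]);


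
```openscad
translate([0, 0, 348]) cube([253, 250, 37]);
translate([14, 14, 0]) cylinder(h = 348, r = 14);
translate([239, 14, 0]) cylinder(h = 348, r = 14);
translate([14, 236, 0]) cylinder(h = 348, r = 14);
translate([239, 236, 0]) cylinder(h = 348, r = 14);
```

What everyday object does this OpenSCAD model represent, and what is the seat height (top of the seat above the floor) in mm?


A stool. The seat height is 385 mm.

A 253×250×37 slab at z = 348 on four corner cylinders — a stool. The seat top is 348 + 37 = 385 mm.


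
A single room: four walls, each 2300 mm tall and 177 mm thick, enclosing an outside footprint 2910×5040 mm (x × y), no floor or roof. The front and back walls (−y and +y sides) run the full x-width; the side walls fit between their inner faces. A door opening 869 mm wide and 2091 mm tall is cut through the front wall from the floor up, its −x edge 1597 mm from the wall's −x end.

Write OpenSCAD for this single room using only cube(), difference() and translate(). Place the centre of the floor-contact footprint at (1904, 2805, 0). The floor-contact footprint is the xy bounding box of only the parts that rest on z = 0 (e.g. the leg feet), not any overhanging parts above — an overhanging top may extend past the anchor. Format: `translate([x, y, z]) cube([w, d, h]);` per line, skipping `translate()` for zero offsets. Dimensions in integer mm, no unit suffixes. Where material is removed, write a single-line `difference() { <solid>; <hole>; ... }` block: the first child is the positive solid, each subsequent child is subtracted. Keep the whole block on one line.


difference() { translate([449, 285, 0]) cube([2910, 177, 2300]); translate([2046, 285, 0]) cube([869, 177, 2091]); }
translate([449, 5148, 0]) cube([2910, 177, 2300]);
translate([449, 462, 0]) cube([177, 4686, 2300]);
translate([3182, 462, 0]) cube([177, 4686, 2300]);


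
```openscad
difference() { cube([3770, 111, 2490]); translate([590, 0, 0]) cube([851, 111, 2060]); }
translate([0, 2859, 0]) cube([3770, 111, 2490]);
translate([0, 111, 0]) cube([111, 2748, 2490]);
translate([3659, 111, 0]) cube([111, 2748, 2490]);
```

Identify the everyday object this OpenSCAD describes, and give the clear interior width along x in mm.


A single room. The interior width is 3548 mm.

Four walls enclosing a rectangle with a door in the front wall — a room. Outside width 3770 minus two 111 mm walls gives 3548 mm.


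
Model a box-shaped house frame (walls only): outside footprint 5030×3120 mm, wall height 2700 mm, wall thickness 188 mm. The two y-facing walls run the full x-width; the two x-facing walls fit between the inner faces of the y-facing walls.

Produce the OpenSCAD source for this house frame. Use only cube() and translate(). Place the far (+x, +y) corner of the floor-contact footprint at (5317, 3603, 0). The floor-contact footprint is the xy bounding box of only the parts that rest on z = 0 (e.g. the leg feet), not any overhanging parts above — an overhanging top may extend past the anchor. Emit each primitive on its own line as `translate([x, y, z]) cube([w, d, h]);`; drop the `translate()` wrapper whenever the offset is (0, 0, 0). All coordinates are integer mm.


translate([287, 483, 0]) cube([5030, 188, 2700]);
translate([287, 3415, 0]) cube([5030, 188, 2700]);
translate([287, 671, 0]) cube([188, 2744, 2700]);
translate([5129, 671, 0]) cube([188, 2744, 2700]);


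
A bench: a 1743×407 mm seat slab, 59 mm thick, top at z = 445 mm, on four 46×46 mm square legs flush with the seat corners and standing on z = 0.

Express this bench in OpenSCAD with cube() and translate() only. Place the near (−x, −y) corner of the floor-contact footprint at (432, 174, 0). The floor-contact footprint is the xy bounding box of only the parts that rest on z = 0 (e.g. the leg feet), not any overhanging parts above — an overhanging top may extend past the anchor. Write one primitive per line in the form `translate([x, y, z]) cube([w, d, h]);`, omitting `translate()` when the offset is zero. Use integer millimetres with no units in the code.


translate([432, 174, 386]) cube([1743, 407, 59]);
translate([432, 174, 0]) cube([46, 46, 386]);
translate([432, 535, 0]) cube([46, 46, 386]);
translate([2129, 174, 0]) cube([46, 46, 386]);
translate([2129, 535, 0]) cube([46, 46, 386]);


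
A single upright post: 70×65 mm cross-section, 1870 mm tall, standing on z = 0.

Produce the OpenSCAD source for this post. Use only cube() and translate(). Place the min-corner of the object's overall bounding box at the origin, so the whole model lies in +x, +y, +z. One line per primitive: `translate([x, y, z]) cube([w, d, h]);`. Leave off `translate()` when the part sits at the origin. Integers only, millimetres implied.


cube([70, 65, 1870]);


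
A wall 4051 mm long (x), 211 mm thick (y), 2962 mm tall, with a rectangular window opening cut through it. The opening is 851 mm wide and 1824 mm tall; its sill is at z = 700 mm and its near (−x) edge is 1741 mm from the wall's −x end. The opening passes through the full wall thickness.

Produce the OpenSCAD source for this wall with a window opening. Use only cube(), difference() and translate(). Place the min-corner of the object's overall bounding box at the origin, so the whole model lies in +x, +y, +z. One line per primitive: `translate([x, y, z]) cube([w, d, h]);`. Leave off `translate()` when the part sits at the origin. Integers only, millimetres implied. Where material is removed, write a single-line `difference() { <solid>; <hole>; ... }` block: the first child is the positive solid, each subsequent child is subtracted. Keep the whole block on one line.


difference() { cube([4051, 211, 2962]); translate([1741, 0, 700]) cube([851, 211, 1824]); }


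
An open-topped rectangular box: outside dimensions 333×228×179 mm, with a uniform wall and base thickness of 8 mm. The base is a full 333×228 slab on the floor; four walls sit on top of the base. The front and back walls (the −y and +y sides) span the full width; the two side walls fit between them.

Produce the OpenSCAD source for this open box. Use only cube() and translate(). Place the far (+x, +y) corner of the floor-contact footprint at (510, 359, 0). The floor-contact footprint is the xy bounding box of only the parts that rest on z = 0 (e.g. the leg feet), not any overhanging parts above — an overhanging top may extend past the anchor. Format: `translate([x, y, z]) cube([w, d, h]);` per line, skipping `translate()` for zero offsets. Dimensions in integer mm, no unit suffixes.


translate([177, 131, 0]) cube([333, 228, 8]);
translate([177, 131, 8]) cube([333, 8, 171]);
translate([177, 351, 8]) cube([333, 8, 171]);
translate([177, 139, 8]) cube([8, 212, 171]);
translate([502, 139, 8]) cube([8, 212, 171]);


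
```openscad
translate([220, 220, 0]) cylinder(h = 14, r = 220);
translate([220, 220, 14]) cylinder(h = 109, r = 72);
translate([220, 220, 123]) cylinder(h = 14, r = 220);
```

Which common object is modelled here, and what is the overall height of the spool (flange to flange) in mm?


A spool. The overall height is 137 mm.

Three coaxial cylinders, large–small–large — a spool. Two 14 mm flanges and a 109 mm core give 14 + 109 + 14 = 137 mm.


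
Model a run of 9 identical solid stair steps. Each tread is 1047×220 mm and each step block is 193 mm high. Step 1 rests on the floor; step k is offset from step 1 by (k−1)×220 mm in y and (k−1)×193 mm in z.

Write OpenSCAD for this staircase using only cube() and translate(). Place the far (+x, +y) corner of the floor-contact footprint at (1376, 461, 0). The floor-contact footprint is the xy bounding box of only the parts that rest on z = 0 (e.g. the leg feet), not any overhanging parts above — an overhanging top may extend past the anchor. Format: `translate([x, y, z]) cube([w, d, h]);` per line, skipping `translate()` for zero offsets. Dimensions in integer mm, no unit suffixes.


translate([329, 241, 0]) cube([1047, 220, 193]);
translate([329, 461, 193]) cube([1047, 220, 193]);
translate([329, 681, 386]) cube([1047, 220, 193]);
translate([329, 901, 579]) cube([1047, 220, 193]);
translate([329, 1121, 772]) cube([1047, 220, 193]);
translate([329, 1341, 965]) cube([1047, 220, 193]);
translate([329, 1561, 1158]) cube([1047, 220, 193]);
translate([329, 1781, 1351]) cube([1047, 220, 193]);
translate([329, 2001, 1544]) cube([1047, 220, 193]);


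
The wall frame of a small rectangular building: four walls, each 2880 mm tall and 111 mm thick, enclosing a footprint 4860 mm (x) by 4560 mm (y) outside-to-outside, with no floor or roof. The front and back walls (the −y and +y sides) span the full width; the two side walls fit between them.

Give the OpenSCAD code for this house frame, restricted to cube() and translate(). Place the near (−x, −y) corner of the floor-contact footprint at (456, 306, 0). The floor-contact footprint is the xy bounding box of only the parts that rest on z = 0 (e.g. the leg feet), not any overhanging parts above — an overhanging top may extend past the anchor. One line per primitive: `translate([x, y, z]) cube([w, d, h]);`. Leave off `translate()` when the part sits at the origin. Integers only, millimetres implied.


translate([456, 306, 0]) cube([4860, 111, 2880]);
translate([456, 4755, 0]) cube([4860, 111, 2880]);
translate([456, 417, 0]) cube([111, 4338, 2880]);
translate([5205, 417, 0]) cube([111, 4338, 2880]);


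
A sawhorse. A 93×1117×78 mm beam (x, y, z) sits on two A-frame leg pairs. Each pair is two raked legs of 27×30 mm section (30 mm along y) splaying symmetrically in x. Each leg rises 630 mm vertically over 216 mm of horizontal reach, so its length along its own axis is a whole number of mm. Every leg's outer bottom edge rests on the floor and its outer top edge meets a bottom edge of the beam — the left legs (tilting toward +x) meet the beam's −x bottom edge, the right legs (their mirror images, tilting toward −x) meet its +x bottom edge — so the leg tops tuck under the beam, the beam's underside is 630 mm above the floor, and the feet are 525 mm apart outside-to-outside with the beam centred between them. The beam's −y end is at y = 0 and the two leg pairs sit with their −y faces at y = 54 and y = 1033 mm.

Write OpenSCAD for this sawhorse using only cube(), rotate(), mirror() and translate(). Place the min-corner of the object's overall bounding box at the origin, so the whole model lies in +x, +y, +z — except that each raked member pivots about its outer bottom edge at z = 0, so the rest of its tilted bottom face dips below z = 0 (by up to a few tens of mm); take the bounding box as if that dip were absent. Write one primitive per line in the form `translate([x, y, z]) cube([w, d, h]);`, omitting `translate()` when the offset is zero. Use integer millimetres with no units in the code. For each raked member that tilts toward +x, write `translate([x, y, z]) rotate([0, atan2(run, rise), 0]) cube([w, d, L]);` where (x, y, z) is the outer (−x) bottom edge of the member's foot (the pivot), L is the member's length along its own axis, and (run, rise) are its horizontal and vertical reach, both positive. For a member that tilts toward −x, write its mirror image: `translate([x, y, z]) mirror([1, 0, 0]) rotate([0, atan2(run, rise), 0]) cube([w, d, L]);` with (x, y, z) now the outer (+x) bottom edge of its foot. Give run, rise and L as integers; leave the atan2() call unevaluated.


translate([216, 0, 630]) cube([93, 1117, 78]);
translate([0, 54, 0]) rotate([0, atan2(216, 630), 0]) cube([27, 30, 666]);
translate([525, 54, 0]) mirror([1, 0, 0]) rotate([0, atan2(216, 630), 0]) cube([27, 30, 666]);
translate([0, 1033, 0]) rotate([0, atan2(216, 630), 0]) cube([27, 30, 666]);
translate([525, 1033, 0]) mirror([1, 0, 0]) rotate([0, atan2(216, 630), 0]) cube([27, 30, 666]);


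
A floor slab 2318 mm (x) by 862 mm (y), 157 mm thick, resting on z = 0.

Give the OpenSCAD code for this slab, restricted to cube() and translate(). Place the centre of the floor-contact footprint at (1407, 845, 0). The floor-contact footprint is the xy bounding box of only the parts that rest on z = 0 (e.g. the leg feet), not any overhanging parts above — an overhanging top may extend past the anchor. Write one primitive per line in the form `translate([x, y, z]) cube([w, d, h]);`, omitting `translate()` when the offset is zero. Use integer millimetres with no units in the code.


translate([248, 414, 0]) cube([2318, 862, 157]);


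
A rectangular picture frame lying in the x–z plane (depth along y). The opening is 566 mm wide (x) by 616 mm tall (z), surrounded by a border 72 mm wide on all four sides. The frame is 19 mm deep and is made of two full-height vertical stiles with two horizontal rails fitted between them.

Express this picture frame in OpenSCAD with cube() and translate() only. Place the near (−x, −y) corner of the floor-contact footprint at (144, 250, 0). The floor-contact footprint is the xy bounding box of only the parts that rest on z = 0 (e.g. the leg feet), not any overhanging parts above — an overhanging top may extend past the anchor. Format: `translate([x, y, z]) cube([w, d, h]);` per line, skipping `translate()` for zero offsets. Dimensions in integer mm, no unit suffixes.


translate([144, 250, 0]) cube([72, 19, 760]);
translate([782, 250, 0]) cube([72, 19, 760]);
translate([216, 250, 0]) cube([566, 19, 72]);
translate([216, 250, 688]) cube([566, 19, 72]);


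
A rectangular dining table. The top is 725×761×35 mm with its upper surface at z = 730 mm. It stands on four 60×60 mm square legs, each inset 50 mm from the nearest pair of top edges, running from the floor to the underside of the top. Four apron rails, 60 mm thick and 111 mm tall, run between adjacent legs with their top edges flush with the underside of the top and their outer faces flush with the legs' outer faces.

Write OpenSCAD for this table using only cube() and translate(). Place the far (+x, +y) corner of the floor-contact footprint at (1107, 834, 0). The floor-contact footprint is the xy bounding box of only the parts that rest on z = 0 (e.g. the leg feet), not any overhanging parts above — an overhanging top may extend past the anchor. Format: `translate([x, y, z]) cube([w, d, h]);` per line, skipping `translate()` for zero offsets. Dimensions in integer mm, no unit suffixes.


translate([432, 123, 695]) cube([725, 761, 35]);
translate([482, 173, 0]) cube([60, 60, 695]);
translate([1047, 173, 0]) cube([60, 60, 695]);
translate([482, 774, 0]) cube([60, 60, 695]);
translate([1047, 774, 0]) cube([60, 60, 695]);
translate([542, 173, 584]) cube([505, 60, 111]);
translate([542, 774, 584]) cube([505, 60, 111]);
translate([482, 233, 584]) cube([60, 541, 111]);
translate([1047, 233, 584]) cube([60, 541, 111]);


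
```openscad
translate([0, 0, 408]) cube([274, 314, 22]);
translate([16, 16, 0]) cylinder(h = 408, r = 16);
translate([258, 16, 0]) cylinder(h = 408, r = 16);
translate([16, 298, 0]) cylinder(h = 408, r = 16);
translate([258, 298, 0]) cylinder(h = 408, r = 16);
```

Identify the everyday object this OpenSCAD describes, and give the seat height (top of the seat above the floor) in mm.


A stool. The seat height is 430 mm.

A 274×314×22 slab at z = 408 on four corner cylinders — a stool. The seat top is 408 + 22 = 430 mm.


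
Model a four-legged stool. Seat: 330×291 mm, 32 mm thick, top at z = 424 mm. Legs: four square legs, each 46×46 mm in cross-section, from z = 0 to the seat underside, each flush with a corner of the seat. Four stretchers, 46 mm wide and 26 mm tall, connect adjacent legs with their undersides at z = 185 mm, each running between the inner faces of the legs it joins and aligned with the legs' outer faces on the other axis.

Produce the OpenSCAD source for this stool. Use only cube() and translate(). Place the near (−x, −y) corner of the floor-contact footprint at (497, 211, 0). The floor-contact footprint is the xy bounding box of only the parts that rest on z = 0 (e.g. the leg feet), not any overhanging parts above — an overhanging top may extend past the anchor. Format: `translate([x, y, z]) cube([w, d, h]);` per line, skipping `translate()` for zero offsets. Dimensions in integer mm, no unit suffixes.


translate([497, 211, 392]) cube([330, 291, 32]);
translate([497, 211, 0]) cube([46, 46, 392]);
translate([781, 211, 0]) cube([46, 46, 392]);
translate([497, 456, 0]) cube([46, 46, 392]);
translate([781, 456, 0]) cube([46, 46, 392]);
translate([543, 211, 185]) cube([238, 46, 26]);
translate([543, 456, 185]) cube([238, 46, 26]);
translate([497, 257, 185]) cube([46, 199, 26]);
translate([781, 257, 185]) cube([46, 199, 26]);


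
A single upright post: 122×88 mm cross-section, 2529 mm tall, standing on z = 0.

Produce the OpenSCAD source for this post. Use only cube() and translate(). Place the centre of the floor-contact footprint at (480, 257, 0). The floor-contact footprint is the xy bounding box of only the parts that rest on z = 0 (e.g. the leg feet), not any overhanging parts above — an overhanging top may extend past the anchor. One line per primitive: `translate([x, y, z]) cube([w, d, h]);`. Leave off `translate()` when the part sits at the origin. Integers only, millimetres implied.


translate([419, 213, 0]) cube([122, 88, 2529]);


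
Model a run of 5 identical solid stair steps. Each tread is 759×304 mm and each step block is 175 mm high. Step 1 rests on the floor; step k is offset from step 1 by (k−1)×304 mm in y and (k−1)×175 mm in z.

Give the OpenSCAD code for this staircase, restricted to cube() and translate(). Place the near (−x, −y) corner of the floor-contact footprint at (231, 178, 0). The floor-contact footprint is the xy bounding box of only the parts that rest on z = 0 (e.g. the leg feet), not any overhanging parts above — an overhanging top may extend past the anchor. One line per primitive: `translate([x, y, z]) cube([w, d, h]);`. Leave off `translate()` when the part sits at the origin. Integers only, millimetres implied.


translate([231, 178, 0]) cube([759, 304, 175]);
translate([231, 482, 175]) cube([759, 304, 175]);
translate([231, 786, 350]) cube([759, 304, 175]);
translate([231, 1090, 525]) cube([759, 304, 175]);
translate([231, 1394, 700]) cube([759, 304, 175]);


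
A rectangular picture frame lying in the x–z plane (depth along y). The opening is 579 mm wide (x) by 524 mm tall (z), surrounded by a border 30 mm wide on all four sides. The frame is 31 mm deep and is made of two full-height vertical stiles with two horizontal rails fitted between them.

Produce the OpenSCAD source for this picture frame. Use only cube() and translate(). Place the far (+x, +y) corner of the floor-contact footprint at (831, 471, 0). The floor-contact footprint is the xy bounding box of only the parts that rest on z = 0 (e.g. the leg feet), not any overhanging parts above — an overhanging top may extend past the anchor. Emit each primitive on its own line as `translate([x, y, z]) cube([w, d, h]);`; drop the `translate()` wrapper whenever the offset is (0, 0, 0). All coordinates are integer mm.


translate([192, 440, 0]) cube([30, 31, 584]);
translate([801, 440, 0]) cube([30, 31, 584]);
translate([222, 440, 0]) cube([579, 31, 30]);
translate([222, 440, 554]) cube([579, 31, 30]);


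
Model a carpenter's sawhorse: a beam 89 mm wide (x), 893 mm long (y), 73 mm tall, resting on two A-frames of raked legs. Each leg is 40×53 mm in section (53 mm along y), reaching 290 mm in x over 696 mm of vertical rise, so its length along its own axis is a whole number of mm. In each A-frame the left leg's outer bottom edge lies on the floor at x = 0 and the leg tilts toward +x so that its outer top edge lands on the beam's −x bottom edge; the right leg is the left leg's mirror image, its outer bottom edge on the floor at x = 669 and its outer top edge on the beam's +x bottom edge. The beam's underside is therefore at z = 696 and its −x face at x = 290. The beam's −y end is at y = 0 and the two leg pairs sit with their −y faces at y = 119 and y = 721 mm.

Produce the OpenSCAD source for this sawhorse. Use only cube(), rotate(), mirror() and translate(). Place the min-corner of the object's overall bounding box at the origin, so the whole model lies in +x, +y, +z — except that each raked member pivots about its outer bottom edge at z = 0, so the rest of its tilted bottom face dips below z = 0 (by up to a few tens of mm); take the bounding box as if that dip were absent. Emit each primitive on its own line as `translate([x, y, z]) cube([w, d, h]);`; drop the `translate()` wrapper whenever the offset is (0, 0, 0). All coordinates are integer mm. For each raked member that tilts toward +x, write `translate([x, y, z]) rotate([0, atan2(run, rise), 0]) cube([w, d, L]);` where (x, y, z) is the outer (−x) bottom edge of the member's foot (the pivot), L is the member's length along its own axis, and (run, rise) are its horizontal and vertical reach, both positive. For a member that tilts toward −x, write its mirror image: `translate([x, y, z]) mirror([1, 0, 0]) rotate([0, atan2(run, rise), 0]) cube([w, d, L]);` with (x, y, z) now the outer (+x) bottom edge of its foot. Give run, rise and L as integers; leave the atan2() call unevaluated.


translate([290, 0, 696]) cube([89, 893, 73]);
translate([0, 119, 0]) rotate([0, atan2(290, 696), 0]) cube([40, 53, 754]);
translate([669, 119, 0]) mirror([1, 0, 0]) rotate([0, atan2(290, 696), 0]) cube([40, 53, 754]);
translate([0, 721, 0]) rotate([0, atan2(290, 696), 0]) cube([40, 53, 754]);
translate([669, 721, 0]) mirror([1, 0, 0]) rotate([0, atan2(290, 696), 0]) cube([40, 53, 754]);


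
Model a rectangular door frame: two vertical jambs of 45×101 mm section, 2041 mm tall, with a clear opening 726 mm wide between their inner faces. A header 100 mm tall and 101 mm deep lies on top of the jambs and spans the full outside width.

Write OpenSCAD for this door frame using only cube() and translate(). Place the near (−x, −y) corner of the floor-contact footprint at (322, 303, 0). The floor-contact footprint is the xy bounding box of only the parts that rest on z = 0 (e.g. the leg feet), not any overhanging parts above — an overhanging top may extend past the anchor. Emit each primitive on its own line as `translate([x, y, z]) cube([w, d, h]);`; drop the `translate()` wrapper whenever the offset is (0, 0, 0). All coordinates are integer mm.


translate([322, 303, 0]) cube([45, 101, 2041]);
translate([1093, 303, 0]) cube([45, 101, 2041]);
translate([322, 303, 2041]) cube([816, 101, 100]);


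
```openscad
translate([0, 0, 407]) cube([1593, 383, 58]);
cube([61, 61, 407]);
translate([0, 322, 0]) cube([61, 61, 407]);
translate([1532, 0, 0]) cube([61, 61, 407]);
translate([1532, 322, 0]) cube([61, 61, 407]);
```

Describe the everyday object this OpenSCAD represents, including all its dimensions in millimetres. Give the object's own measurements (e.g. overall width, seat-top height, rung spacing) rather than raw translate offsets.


A bench: a 1593×383 mm seat slab, 58 mm thick, top at z = 465 mm, on four 61×61 mm square legs flush with the seat corners and standing on z = 0.


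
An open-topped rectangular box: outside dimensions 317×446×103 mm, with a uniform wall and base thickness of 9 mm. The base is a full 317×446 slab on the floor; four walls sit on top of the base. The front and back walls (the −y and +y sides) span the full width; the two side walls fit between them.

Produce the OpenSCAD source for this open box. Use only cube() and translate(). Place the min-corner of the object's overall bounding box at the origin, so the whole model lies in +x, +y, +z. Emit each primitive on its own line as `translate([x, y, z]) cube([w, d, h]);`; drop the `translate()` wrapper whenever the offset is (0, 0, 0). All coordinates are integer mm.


cube([317, 446, 9]);
translate([0, 0, 9]) cube([317, 9, 94]);
translate([0, 437, 9]) cube([317, 9, 94]);
translate([0, 9, 9]) cube([9, 428, 94]);
translate([308, 9, 9]) cube([9, 428, 94]);


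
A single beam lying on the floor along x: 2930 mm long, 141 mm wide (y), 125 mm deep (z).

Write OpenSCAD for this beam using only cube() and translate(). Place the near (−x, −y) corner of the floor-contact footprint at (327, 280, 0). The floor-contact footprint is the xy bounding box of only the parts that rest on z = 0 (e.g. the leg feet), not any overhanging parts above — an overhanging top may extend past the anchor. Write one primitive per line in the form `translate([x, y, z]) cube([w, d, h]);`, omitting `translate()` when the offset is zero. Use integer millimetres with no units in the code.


translate([327, 280, 0]) cube([2930, 141, 125]);


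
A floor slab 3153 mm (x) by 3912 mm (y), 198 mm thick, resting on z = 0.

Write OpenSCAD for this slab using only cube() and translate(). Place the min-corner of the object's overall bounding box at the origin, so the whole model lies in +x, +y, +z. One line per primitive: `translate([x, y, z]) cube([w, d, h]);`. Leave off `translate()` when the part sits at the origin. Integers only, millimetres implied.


cube([3153, 3912, 198]);


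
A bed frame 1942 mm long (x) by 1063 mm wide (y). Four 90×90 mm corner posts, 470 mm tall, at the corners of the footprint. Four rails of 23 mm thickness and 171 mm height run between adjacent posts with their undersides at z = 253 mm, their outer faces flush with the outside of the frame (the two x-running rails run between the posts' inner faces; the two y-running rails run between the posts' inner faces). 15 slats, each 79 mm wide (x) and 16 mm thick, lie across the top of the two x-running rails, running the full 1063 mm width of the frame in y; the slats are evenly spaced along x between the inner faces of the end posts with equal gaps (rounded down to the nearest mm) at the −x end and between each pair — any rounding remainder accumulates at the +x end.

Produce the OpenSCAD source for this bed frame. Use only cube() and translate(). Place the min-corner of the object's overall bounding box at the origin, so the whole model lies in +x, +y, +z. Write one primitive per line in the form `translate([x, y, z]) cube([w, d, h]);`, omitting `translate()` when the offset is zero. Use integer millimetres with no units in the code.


cube([90, 90, 470]);
translate([0, 973, 0]) cube([90, 90, 470]);
translate([1852, 0, 0]) cube([90, 90, 470]);
translate([1852, 973, 0]) cube([90, 90, 470]);
translate([90, 0, 253]) cube([1762, 23, 171]);
translate([90, 1040, 253]) cube([1762, 23, 171]);
translate([0, 90, 253]) cube([23, 883, 171]);
translate([1919, 90, 253]) cube([23, 883, 171]);
translate([126, 0, 424]) cube([79, 1063, 16]);
translate([241, 0, 424]) cube([79, 1063, 16]);
translate([356, 0, 424]) cube([79, 1063, 16]);
translate([471, 0, 424]) cube([79, 1063, 16]);
translate([586, 0, 424]) cube([79, 1063, 16]);
translate([701, 0, 424]) cube([79, 1063, 16]);
translate([816, 0, 424]) cube([79, 1063, 16]);
translate([931, 0, 424]) cube([79, 1063, 16]);
translate([1046, 0, 424]) cube([79, 1063, 16]);
translate([1161, 0, 424]) cube([79, 1063, 16]);
translate([1276, 0, 424]) cube([79, 1063, 16]);
translate([1391, 0, 424]) cube([79, 1063, 16]);
translate([1506, 0, 424]) cube([79, 1063, 16]);
translate([1621, 0, 424]) cube([79, 1063, 16]);
translate([1736, 0, 424]) cube([79, 1063, 16]);


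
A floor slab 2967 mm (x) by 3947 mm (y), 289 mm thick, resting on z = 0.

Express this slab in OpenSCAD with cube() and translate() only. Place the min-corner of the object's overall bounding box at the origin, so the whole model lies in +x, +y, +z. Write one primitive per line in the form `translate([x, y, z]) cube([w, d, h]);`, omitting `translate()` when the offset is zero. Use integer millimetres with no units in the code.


cube([2967, 3947, 289]);


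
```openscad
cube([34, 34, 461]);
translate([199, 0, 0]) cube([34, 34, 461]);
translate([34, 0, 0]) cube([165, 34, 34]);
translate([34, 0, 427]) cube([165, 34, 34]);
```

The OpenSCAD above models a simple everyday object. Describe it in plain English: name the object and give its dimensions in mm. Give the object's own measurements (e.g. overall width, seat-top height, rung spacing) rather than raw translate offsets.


A rectangular picture frame lying in the x–z plane (depth along y). The opening is 165 mm wide (x) by 393 mm tall (z), surrounded by a border 34 mm wide on all four sides. The frame is 34 mm deep and is made of two full-height vertical stiles with two horizontal rails fitted between them.


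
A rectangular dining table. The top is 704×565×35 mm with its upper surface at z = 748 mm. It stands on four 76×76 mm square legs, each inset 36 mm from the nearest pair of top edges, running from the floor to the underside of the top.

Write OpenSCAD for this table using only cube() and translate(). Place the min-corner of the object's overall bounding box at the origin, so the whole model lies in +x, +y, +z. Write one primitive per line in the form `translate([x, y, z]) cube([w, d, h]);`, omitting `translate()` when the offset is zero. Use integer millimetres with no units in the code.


translate([0, 0, 713]) cube([704, 565, 35]);
translate([36, 36, 0]) cube([76, 76, 713]);
translate([592, 36, 0]) cube([76, 76, 713]);
translate([36, 453, 0]) cube([76, 76, 713]);
translate([592, 453, 0]) cube([76, 76, 713]);


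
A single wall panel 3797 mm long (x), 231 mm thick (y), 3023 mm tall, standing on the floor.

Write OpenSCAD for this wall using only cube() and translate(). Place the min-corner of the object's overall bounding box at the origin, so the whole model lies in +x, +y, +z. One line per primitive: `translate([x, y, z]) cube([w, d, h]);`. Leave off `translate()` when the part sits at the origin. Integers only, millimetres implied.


cube([3797, 231, 3023]);


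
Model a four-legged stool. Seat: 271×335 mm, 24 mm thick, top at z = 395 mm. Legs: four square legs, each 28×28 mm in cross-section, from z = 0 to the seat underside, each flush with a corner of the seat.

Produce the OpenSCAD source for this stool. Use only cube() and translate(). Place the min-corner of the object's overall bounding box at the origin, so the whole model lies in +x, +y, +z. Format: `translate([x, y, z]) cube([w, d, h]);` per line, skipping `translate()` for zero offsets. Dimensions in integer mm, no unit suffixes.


translate([0, 0, 371]) cube([271, 335, 24]);
cube([28, 28, 371]);
translate([243, 0, 0]) cube([28, 28, 371]);
translate([0, 307, 0]) cube([28, 28, 371]);
translate([243, 307, 0]) cube([28, 28, 371]);


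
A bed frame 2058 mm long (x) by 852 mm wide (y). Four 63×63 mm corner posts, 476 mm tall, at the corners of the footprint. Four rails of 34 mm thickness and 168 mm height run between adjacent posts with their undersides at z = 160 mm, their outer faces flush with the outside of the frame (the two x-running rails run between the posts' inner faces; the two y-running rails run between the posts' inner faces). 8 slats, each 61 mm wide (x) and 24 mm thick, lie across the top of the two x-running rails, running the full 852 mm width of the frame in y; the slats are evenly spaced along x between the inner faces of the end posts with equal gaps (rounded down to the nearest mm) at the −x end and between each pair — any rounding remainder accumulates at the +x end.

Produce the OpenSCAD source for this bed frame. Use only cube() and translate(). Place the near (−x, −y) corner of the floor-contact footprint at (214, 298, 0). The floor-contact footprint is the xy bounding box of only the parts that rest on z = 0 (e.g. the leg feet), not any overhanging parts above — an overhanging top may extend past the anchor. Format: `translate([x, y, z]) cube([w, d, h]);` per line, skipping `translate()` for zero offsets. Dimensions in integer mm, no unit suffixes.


translate([214, 298, 0]) cube([63, 63, 476]);
translate([214, 1087, 0]) cube([63, 63, 476]);
translate([2209, 298, 0]) cube([63, 63, 476]);
translate([2209, 1087, 0]) cube([63, 63, 476]);
translate([277, 298, 160]) cube([1932, 34, 168]);
translate([277, 1116, 160]) cube([1932, 34, 168]);
translate([214, 361, 160]) cube([34, 726, 168]);
translate([2238, 361, 160]) cube([34, 726, 168]);
translate([437, 298, 328]) cube([61, 852, 24]);
translate([658, 298, 328]) cube([61, 852, 24]);
translate([879, 298, 328]) cube([61, 852, 24]);
translate([1100, 298, 328]) cube([61, 852, 24]);
translate([1321, 298, 328]) cube([61, 852, 24]);
translate([1542, 298, 328]) cube([61, 852, 24]);
translate([1763, 298, 328]) cube([61, 852, 24]);
translate([1984, 298, 328]) cube([61, 852, 24]);


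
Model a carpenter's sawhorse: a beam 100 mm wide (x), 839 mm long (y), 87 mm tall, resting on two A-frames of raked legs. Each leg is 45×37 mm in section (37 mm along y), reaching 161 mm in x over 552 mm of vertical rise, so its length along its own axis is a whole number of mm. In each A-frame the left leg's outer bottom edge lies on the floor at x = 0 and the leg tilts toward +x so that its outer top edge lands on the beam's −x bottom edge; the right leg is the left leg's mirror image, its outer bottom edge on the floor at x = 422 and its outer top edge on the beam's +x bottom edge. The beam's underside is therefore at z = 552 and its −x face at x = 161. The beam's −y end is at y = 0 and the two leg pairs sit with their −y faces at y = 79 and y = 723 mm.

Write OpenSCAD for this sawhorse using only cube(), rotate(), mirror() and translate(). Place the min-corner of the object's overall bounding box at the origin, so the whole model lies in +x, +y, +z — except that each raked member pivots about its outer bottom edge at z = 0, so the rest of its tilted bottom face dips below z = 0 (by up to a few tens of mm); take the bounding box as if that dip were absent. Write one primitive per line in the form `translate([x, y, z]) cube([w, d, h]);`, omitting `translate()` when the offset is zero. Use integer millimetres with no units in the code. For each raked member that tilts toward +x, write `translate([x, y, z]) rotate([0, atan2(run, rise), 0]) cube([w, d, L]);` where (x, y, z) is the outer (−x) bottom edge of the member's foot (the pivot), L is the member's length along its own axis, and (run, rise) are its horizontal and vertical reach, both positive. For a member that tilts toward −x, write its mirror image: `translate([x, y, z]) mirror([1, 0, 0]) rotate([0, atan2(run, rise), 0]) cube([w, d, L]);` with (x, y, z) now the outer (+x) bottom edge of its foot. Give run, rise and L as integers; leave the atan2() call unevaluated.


translate([161, 0, 552]) cube([100, 839, 87]);
translate([0, 79, 0]) rotate([0, atan2(161, 552), 0]) cube([45, 37, 575]);
translate([422, 79, 0]) mirror([1, 0, 0]) rotate([0, atan2(161, 552), 0]) cube([45, 37, 575]);
translate([0, 723, 0]) rotate([0, atan2(161, 552), 0]) cube([45, 37, 575]);
translate([422, 723, 0]) mirror([1, 0, 0]) rotate([0, atan2(161, 552), 0]) cube([45, 37, 575]);
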